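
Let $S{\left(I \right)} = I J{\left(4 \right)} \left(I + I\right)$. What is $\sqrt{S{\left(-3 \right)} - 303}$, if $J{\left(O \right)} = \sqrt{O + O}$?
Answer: $\sqrt{-303 + 36 \sqrt{2}} \approx 15.877 i$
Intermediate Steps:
$J{\left(O \right)} = \sqrt{2} \sqrt{O}$ ($J{\left(O \right)} = \sqrt{2 O} = \sqrt{2} \sqrt{O}$)
$S{\left(I \right)} = 4 \sqrt{2} I^{2}$ ($S{\left(I \right)} = I \sqrt{2} \sqrt{4} \left(I + I\right) = I \sqrt{2} \cdot 2 \cdot 2 I = I 2 \sqrt{2} \cdot 2 I = I 4 I \sqrt{2} = 4 \sqrt{2} I^{2}$)
$\sqrt{S{\left(-3 \right)} - 303} = \sqrt{4 \sqrt{2} \left(-3\right)^{2} - 303} = \sqrt{4 \sqrt{2} \cdot 9 - 303} = \sqrt{36 \sqrt{2} - 303} = \sqrt{-303 + 36 \sqrt{2}}$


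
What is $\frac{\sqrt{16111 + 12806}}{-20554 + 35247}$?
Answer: $\frac{9 \sqrt{357}}{14693} \approx 0.011574$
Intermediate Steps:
$\frac{\sqrt{16111 + 12806}}{-20554 + 35247} = \frac{\sqrt{28917}}{14693} = 9 \sqrt{357} \cdot \frac{1}{14693} = \frac{9 \sqrt{357}}{14693}$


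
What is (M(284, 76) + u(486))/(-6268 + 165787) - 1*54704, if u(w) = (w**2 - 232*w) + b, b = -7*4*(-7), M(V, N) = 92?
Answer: -2908734548/53173 ≈ -54703.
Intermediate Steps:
b = 196 (b = -28*(-7) = 196)
u(w) = 196 + w**2 - 232*w (u(w) = (w**2 - 232*w) + 196 = 196 + w**2 - 232*w)
(M(284, 76) + u(486))/(-6268 + 165787) - 1*54704 = (92 + (196 + 486**2 - 232*486))/(-6268 + 165787) - 1*54704 = (92 + (196 + 236196 - 112752))/159519 - 54704 = (92 + 123640)*(1/159519) - 54704 = 123732*(1/159519) - 54704 = 41244/53173 - 54704 = -2908734548/53173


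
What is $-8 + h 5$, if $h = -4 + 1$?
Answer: $-23$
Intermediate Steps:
$h = -3$
$-8 + h 5 = -8 - 15 = -23$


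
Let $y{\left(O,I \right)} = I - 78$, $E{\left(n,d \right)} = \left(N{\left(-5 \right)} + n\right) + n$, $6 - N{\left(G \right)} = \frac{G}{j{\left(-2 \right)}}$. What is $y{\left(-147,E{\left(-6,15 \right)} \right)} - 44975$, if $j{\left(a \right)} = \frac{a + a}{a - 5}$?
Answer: $- \frac{180201}{4} \approx -45050.0$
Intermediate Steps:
$j{\left(a \right)} = \frac{2 a}{-5 + a}$
$N{\left(G \right)} = 6 - \frac{7 G}{4}$ ($N{\left(G \right)} = 6 - \frac{G}{2 \left(-2\right) \frac{1}{-5 - 2}} = 6 - \frac{G}{2 \left(-2\right) \frac{1}{-7}} = 6 - \frac{G}{2 \left(-2\right) \left(- \frac{1}{7}\right)} = 6 - \frac{G}{\frac{4}{7}} = 6 - G \frac{7}{4} = 6 - \frac{7 G}{4}$)
$E{\left(n,d \right)} = \frac{59}{4} + 2 n$ ($E{\left(n,d \right)} = \left(\left(6 - - \frac{35}{4}\right) + n\right) + n = \left(\left(6 + \frac{35}{4}\right) + n\right) + n = \left(\frac{59}{4} + n\right) + n = \frac{59}{4} + 2 n$)
$y{\left(O,I \right)} = -78 + I$
$y{\left(-147,E{\left(-6,15 \right)} \right)} - 44975 = \left(-78 + \left(\frac{59}{4} + 2 \left(-6\right)\right)\right) - 44975 = \left(-78 + \left(\frac{59}{4} - 12\right)\right) - 44975 = \left(-78 + \frac{11}{4}\right) - 44975 = - \frac{301}{4} - 44975 = - \frac{180201}{4}$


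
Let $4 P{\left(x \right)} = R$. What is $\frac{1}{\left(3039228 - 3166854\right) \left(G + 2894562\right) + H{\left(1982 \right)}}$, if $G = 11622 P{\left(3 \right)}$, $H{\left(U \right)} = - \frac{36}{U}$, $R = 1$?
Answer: $- \frac{991}{366464057470623} \approx -2.7042 \cdot 10^{-12}$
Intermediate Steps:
$P{\left(x \right)} = \frac{1}{4}$ ($P{\left(x \right)} = \frac{1}{4} \cdot 1 = \frac{1}{4}$)
$G = \frac{5811}{2}$ ($G = 11622 \cdot \frac{1}{4} = \frac{5811}{2} \approx 2905.5$)
$\frac{1}{\left(3039228 - 3166854\right) \left(G + 2894562\right) + H{\left(1982 \right)}} = \frac{1}{\left(3039228 - 3166854\right) \left(\frac{5811}{2} + 2894562\right) - \frac{36}{1982}} = \frac{1}{\left(-127626\right) \frac{5794935}{2} - \frac{18}{991}} = \frac{1}{-369792187155 - \frac{18}{991}} = \frac{1}{- \frac{366464057470623}{991}} = - \frac{991}{366464057470623}$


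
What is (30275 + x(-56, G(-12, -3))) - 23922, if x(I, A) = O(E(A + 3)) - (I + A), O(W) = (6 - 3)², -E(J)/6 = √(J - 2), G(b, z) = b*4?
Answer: 6466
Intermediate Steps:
G(b, z) = 4*b
E(J) = -6*√(-2 + J) (E(J) = -6*√(J - 2) = -6*√(-2 + J))
O(W) = 9 (O(W) = 3² = 9)
x(I, A) = 9 - A - I (x(I, A) = 9 - (I + A) = 9 - (A + I) = 9 + (-A - I) = 9 - A - I)
(30275 + x(-56, G(-12, -3))) - 23922 = (30275 + (9 - 4*(-12) - 1*(-56))) - 23922 = (30275 + (9 - 1*(-48) + 56)) - 23922 = (30275 + (9 + 48 + 56)) - 23922 = (30275 + 113) - 23922 = 30388 - 23922 = 6466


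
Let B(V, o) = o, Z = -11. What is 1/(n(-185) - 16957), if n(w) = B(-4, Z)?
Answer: -1/16968 ≈ -5.8934e-5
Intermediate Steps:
n(w) = -11
1/(n(-185) - 16957) = 1/(-11 - 16957) = 1/(-16968) = -1/16968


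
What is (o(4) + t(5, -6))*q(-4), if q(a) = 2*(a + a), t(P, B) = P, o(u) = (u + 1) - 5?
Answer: -80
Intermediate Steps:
o(u) = -4 + u (o(u) = (1 + u) - 5 = -4 + u)
q(a) = 4*a (q(a) = 2*(2*a) = 4*a)
(o(4) + t(5, -6))*q(-4) = ((-4 + 4) + 5)*(4*(-4)) = (0 + 5)*(-16) = 5*(-16) = -80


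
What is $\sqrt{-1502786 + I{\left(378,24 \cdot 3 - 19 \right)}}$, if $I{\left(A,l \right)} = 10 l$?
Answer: $4 i \sqrt{93891} \approx 1225.7 i$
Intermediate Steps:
$\sqrt{-1502786 + I{\left(378,24 \cdot 3 - 19 \right)}} = \sqrt{-1502786 + 10 \left(24 \cdot 3 - 19\right)} = \sqrt{-1502786 + 10 \left(72 - 19\right)} = \sqrt{-1502786 + 10 \cdot 53} = \sqrt{-1502786 + 530} = \sqrt{-1502256} = 4 i \sqrt{93891}$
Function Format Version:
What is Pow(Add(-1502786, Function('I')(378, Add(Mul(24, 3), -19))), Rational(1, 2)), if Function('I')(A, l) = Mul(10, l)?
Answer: Mul(4, I, Pow(93891, Rational(1, 2))) ≈ Mul(1225.7, I)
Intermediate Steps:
Pow(Add(-1502786, Function('I')(378, Add(Mul(24, 3), -19))), Rational(1, 2)) = Pow(Add(-1502786, Mul(10, Add(Mul(24, 3), -19))), Rational(1, 2)) = Pow(Add(-1502786, Mul(10, Add(72, -19))), Rational(1, 2)) = Pow(Add(-1502786, Mul(10, 53)), Rational(1, 2)) = Pow(Add(-1502786, 530), Rational(1, 2)) = Pow(-1502256, Rational(1, 2)) = Mul(4, I, Pow(93891, Rational(1, 2)))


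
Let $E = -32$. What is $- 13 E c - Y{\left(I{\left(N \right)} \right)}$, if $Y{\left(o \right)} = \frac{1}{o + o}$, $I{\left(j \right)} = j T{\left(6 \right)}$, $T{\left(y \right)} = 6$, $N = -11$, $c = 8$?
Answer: $\frac{439297}{132} \approx 3328.0$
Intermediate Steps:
$I{\left(j \right)} = 6 j$ ($I{\left(j \right)} = j 6 = 6 j$)
$Y{\left(o \right)} = \frac{1}{2 o}$
$- 13 E c - Y{\left(I{\left(N \right)} \right)} = \left(-13\right) \left(-32\right) 8 - \frac{1}{2 \cdot 6 \left(-11\right)} = 416 \cdot 8 - \frac{1}{2 \left(-66\right)} = 3328 - \frac{1}{2} \left(- \frac{1}{66}\right) = 3328 - - \frac{1}{132} = 3328 + \frac{1}{132} = \frac{439297}{132}$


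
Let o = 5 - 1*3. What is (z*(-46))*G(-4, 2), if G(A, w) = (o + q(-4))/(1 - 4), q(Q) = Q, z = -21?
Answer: 644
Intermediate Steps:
o = 2 (o = 5 - 3 = 2)
G(A, w) = ⅔ (G(A, w) = (2 - 4)/(1 - 4) = -2/(-3) = -2*(-⅓) = ⅔)
(z*(-46))*G(-4, 2) = -21*(-46)*(⅔) = 966*(⅔) = 644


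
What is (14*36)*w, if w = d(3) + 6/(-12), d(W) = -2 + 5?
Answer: 1260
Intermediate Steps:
d(W) = 3
w = 5/2 (w = 3 + 6/(-12) = 3 + 6*(-1/12) = 3 - ½ = 5/2 ≈ 2.5000)
(14*36)*w = (14*36)*(5/2) = 504*(5/2) = 1260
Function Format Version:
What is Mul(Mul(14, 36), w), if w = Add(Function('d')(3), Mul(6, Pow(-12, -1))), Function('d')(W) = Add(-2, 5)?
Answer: 1260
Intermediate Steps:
Function('d')(W) = 3
w = Rational(5, 2) (w = Add(3, Mul(6, Pow(-12, -1))) = Add(3, Mul(6, Rational(-1, 12))) = Add(3, Rational(-1, 2)) = Rational(5, 2) ≈ 2.5000)
Mul(Mul(14, 36), w) = Mul(Mul(14, 36), Rational(5, 2)) = Mul(504, Rational(5, 2)) = 1260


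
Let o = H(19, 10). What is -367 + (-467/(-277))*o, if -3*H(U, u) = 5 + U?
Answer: -105395/277 ≈ -380.49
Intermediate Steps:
H(U, u) = -5/3 - U/3 (H(U, u) = -(5 + U)/3 = -5/3 - U/3)
o = -8 (o = -5/3 - 1/3*19 = -5/3 - 19/3 = -8)
-367 + (-467/(-277))*o = -367 - 467/(-277)*(-8) = -367 - 467*(-1/277)*(-8) = -367 + (467/277)*(-8) = -367 - 3736/277 = -105395/277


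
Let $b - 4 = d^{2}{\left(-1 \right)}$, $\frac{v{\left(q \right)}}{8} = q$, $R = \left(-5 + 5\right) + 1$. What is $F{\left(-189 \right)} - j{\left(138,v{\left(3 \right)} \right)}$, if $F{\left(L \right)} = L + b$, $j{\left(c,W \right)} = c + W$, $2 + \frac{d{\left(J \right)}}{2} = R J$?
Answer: $-311$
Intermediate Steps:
$R = 1$ ($R = 0 + 1 = 1$)
$v{\left(q \right)} = 8 q$
$d{\left(J \right)} = -4 + 2 J$ ($d{\left(J \right)} = -4 + 2 \cdot 1 J = -4 + 2 J$)
$b = 40$ ($b = 4 + \left(-4 + 2 \left(-1\right)\right)^{2} = 4 + \left(-4 - 2\right)^{2} = 4 + \left(-6\right)^{2} = 4 + 36 = 40$)
$j{\left(c,W \right)} = W + c$
$F{\left(L \right)} = 40 + L$ ($F{\left(L \right)} = L + 40 = 40 + L$)
$F{\left(-189 \right)} - j{\left(138,v{\left(3 \right)} \right)} = \left(40 - 189\right) - \left(8 \cdot 3 + 138\right) = -149 - \left(24 + 138\right) = -149 - 162 = -311$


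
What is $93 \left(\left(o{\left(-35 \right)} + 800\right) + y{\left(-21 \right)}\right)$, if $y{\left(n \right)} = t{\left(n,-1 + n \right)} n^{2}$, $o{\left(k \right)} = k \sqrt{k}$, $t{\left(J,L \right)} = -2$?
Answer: $-7626 - 3255 i \sqrt{35} \approx -7626.0 - 19257.0 i$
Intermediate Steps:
$o{\left(k \right)} = k^{\frac{3}{2}}$
$y{\left(n \right)} = - 2 n^{2}$
$93 \left(\left(o{\left(-35 \right)} + 800\right) + y{\left(-21 \right)}\right) = 93 \left(\left(\left(-35\right)^{\frac{3}{2}} + 800\right) - 2 \left(-21\right)^{2}\right) = 93 \left(\left(- 35 i \sqrt{35} + 800\right) - 882\right) = 93 \left(\left(800 - 35 i \sqrt{35}\right) - 882\right) = 93 \left(-82 - 35 i \sqrt{35}\right) = -7626 - 3255 i \sqrt{35}$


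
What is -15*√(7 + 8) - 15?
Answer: -15 - 15*√15 ≈ -73.095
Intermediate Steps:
-15*√(7 + 8) - 15 = -15*√15 - 15 = -15 - 15*√15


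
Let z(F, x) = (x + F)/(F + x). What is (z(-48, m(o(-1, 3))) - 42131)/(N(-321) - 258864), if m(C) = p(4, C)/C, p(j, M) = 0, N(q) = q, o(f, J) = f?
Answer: 8426/51837 ≈ 0.16255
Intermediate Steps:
m(C) = 0 (m(C) = 0/C = 0)
z(F, x) = 1 (z(F, x) = (F + x)/(F + x) = 1)
(z(-48, m(o(-1, 3))) - 42131)/(N(-321) - 258864) = (1 - 42131)/(-321 - 258864) = -42130/(-259185) = -42130*(-1/259185) = 8426/51837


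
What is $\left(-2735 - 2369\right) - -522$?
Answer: $-4582$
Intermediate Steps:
$\left(-2735 - 2369\right) - -522 = -5104 + \left(-243 + 765\right) = -5104 + 522 = -4582$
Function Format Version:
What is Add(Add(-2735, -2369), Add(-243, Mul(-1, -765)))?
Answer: -4582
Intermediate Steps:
Add(Add(-2735, -2369), Add(-243, Mul(-1, -765))) = Add(-5104, Add(-243, 765)) = Add(-5104, 522) = -4582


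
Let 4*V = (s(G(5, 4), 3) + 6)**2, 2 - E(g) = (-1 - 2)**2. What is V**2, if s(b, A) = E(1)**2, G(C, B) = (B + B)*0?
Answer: 9150625/16 ≈ 5.7191e+5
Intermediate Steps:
E(g) = -7 (E(g) = 2 - (-1 - 2)**2 = 2 - 1*(-3)**2 = 2 - 1*9 = 2 - 9 = -7)
G(C, B) = 0 (G(C, B) = (2*B)*0 = 0)
s(b, A) = 49 (s(b, A) = (-7)**2 = 49)
V = 3025/4 (V = (49 + 6)**2/4 = (1/4)*55**2 = (1/4)*3025 = 3025/4 ≈ 756.25)
V**2 = (3025/4)**2 = 9150625/16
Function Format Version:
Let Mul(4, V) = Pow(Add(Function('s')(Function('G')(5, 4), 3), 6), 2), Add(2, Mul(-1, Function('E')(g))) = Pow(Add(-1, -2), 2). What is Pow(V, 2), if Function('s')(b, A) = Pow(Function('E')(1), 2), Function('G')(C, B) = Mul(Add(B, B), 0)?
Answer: Rational(9150625, 16) ≈ 5.7191e+5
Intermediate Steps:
Function('E')(g) = -7 (Function('E')(g) = Add(2, Mul(-1, Pow(Add(-1, -2), 2))) = Add(2, Mul(-1, Pow(-3, 2))) = Add(2, Mul(-1, 9)) = Add(2, -9) = -7)
Function('G')(C, B) = 0 (Function('G')(C, B) = Mul(Mul(2, B), 0) = 0)
Function('s')(b, A) = 49 (Function('s')(b, A) = Pow(-7, 2) = 49)
V = Rational(3025, 4) (V = Mul(Rational(1, 4), Pow(Add(49, 6), 2)) = Mul(Rational(1, 4), Pow(55, 2)) = Mul(Rational(1, 4), 3025) = Rational(3025, 4) ≈ 756.25)
Pow(V, 2) = Pow(Rational(3025, 4), 2) = Rational(9150625, 16)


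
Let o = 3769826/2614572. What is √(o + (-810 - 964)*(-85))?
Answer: √28633563819061662/435762 ≈ 388.32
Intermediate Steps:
o = 1884913/1307286 (o = 3769826*(1/2614572) = 1884913/1307286 ≈ 1.4419)
√(o + (-810 - 964)*(-85)) = √(1884913/1307286 + (-810 - 964)*(-85)) = √(1884913/1307286 - 1774*(-85)) = √(1884913/1307286 + 150790) = √(197127540853/1307286) = √28633563819061662/435762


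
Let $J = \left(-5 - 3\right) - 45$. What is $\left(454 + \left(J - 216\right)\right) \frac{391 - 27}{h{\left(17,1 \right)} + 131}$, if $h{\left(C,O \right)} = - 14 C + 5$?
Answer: $- \frac{33670}{51} \approx -660.2$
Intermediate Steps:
$J = -53$ ($J = -8 - 45 = -53$)
$h{\left(C,O \right)} = 5 - 14 C$
$\left(454 + \left(J - 216\right)\right) \frac{391 - 27}{h{\left(17,1 \right)} + 131} = \left(454 - 269\right) \frac{391 - 27}{\left(5 - 238\right) + 131} = \left(454 - 269\right) \frac{391 + \left(-154 + 127\right)}{\left(5 - 238\right) + 131} = 185 \frac{391 - 27}{-233 + 131} = 185 \frac{364}{-102} = 185 \cdot 364 \left(- \frac{1}{102}\right) = 185 \left(- \frac{182}{51}\right) = - \frac{33670}{51}$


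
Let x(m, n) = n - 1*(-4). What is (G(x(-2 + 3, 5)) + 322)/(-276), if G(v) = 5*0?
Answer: -7/6 ≈ -1.1667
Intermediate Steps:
x(m, n) = 4 + n (x(m, n) = n + 4 = 4 + n)
G(v) = 0
(G(x(-2 + 3, 5)) + 322)/(-276) = (0 + 322)/(-276) = 322*(-1/276) = -7/6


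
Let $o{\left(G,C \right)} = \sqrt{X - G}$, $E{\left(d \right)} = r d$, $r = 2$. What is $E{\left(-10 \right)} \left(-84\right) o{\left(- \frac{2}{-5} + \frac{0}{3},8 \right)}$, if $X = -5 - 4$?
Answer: $336 i \sqrt{235} \approx 5150.8 i$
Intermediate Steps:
$E{\left(d \right)} = 2 d$
$X = -9$ ($X = -5 - 4 = -9$)
$o{\left(G,C \right)} = \sqrt{-9 - G}$
$E{\left(-10 \right)} \left(-84\right) o{\left(- \frac{2}{-5} + \frac{0}{3},8 \right)} = 2 \left(-10\right) \left(-84\right) \sqrt{-9 - \left(- \frac{2}{-5} + \frac{0}{3}\right)} = \left(-20\right) \left(-84\right) \sqrt{-9 - \left(\left(-2\right) \left(- \frac{1}{5}\right) + 0 \cdot \frac{1}{3}\right)} = 1680 \sqrt{-9 - \left(\frac{2}{5} + 0\right)} = 1680 \sqrt{-9 - \frac{2}{5}} = 1680 \sqrt{- \frac{47}{5}} = 1680 \frac{i \sqrt{235}}{5} = 336 i \sqrt{235}$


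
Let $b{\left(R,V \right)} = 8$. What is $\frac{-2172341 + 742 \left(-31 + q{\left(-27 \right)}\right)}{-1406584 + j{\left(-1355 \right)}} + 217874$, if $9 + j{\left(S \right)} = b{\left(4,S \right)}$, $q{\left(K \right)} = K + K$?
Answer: $\frac{306460535701}{1406585} \approx 2.1788 \cdot 10^{5}$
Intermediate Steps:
$q{\left(K \right)} = 2 K$
$j{\left(S \right)} = -1$ ($j{\left(S \right)} = -9 + 8 = -1$)
$\frac{-2172341 + 742 \left(-31 + q{\left(-27 \right)}\right)}{-1406584 + j{\left(-1355 \right)}} + 217874 = \frac{-2172341 + 742 \left(-31 + 2 \left(-27\right)\right)}{-1406584 - 1} + 217874 = \frac{-2172341 + 742 \left(-31 - 54\right)}{-1406585} + 217874 = \left(-2172341 + 742 \left(-85\right)\right) \left(- \frac{1}{1406585}\right) + 217874 = \left(-2172341 - 63070\right) \left(- \frac{1}{1406585}\right) + 217874 = \left(-2235411\right) \left(- \frac{1}{1406585}\right) + 217874 = \frac{2235411}{1406585} + 217874 = \frac{306460535701}{1406585}$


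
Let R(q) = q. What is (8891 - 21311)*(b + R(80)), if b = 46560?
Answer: -579268800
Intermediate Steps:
(8891 - 21311)*(b + R(80)) = (8891 - 21311)*(46560 + 80) = -12420*46640 = -579268800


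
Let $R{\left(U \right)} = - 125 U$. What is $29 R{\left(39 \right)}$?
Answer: $-141375$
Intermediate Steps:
$29 R{\left(39 \right)} = 29 \left(\left(-125\right) 39\right) = 29 \left(-4875\right) = -141375$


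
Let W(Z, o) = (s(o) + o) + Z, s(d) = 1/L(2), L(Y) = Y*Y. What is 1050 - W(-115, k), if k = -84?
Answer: 4995/4 ≈ 1248.8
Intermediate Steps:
L(Y) = Y²
s(d) = ¼ (s(d) = 1/(2²) = 1/4 = ¼)
W(Z, o) = ¼ + Z + o (W(Z, o) = (¼ + o) + Z = ¼ + Z + o)
1050 - W(-115, k) = 1050 - (¼ - 115 - 84) = 1050 - 1*(-795/4) = 1050 + 795/4 = 4995/4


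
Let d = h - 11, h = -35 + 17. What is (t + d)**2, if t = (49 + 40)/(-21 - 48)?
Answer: 4368100/4761 ≈ 917.48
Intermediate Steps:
h = -18
t = -89/69 (t = 89/(-69) = 89*(-1/69) = -89/69 ≈ -1.2899)
d = -29 (d = -18 - 11 = -29)
(t + d)**2 = (-89/69 - 29)**2 = (-2090/69)**2 = 4368100/4761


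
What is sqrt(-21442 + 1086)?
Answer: 2*I*sqrt(5089) ≈ 142.67*I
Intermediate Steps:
sqrt(-21442 + 1086) = sqrt(-20356) = 2*I*sqrt(5089)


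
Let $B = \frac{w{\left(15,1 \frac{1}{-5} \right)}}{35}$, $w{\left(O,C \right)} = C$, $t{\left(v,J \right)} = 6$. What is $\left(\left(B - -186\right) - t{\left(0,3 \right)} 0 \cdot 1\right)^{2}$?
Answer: $\frac{1059437401}{30625} \approx 34594.0$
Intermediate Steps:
$B = - \frac{1}{175}$ ($B = \frac{1 \frac{1}{-5}}{35} = 1 \left(- \frac{1}{5}\right) \frac{1}{35} = \left(- \frac{1}{5}\right) \frac{1}{35} = - \frac{1}{175} \approx -0.0057143$)
$\left(\left(B - -186\right) - t{\left(0,3 \right)} 0 \cdot 1\right)^{2} = \left(\left(- \frac{1}{175} - -186\right) - 6 \cdot 0 \cdot 1\right)^{2} = \left(\left(- \frac{1}{175} + 186\right) - 0 \cdot 1\right)^{2} = \left(\frac{32549}{175} - 0\right)^{2} = \left(\frac{32549}{175} + 0\right)^{2} = \left(\frac{32549}{175}\right)^{2} = \frac{1059437401}{30625}$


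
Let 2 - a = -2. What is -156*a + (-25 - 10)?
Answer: -659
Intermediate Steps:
a = 4 (a = 2 - 1*(-2) = 2 + 2 = 4)
-156*a + (-25 - 10) = -156*4 + (-25 - 10) = -624 - 35 = -659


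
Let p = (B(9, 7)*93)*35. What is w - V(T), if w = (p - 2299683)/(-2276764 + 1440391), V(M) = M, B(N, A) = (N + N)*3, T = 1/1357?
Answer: 960437856/378319387 ≈ 2.5387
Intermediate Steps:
T = 1/1357 ≈ 0.00073692
B(N, A) = 6*N (B(N, A) = (2*N)*3 = 6*N)
p = 175770 (p = ((6*9)*93)*35 = (54*93)*35 = 5022*35 = 175770)
w = 707971/278791 (w = (175770 - 2299683)/(-2276764 + 1440391) = -2123913/(-836373) = -2123913*(-1/836373) = 707971/278791 ≈ 2.5394)
w - V(T) = 707971/278791 - 1*1/1357 = 707971/278791 - 1/1357 = 960437856/378319387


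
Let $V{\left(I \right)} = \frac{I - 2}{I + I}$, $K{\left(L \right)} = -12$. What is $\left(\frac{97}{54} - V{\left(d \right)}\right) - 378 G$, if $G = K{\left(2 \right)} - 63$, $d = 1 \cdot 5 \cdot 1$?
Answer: $\frac{3827452}{135} \approx 28352.0$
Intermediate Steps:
$d = 5$ ($d = 5 \cdot 1 = 5$)
$V{\left(I \right)} = \frac{-2 + I}{2 I}$
$G = -75$ ($G = -12 - 63 = -75$)
$\left(\frac{97}{54} - V{\left(d \right)}\right) - 378 G = \left(\frac{97}{54} - \frac{-2 + 5}{2 \cdot 5}\right) - -28350 = \left(97 \cdot \frac{1}{54} - \frac{1}{2} \cdot \frac{1}{5} \cdot 3\right) + 28350 = \left(\frac{97}{54} - \frac{3}{10}\right) + 28350 = \frac{202}{135} + 28350 = \frac{3827452}{135}$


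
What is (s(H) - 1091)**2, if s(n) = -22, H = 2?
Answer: 1238769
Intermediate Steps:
(s(H) - 1091)**2 = (-22 - 1091)**2 = (-1113)**2 = 1238769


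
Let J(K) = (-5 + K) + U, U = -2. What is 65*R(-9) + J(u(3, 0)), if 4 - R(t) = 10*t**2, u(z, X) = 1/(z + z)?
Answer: -314381/6 ≈ -52397.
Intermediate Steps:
u(z, X) = 1/(2*z)
J(K) = -7 + K (J(K) = (-5 + K) - 2 = -7 + K)
R(t) = 4 - 10*t**2
65*R(-9) + J(u(3, 0)) = 65*(4 - 10*(-9)**2) + (-7 + (1/2)/3) = 65*(4 - 10*81) + (-7 + (1/2)*(1/3)) = 65*(4 - 810) + (-7 + 1/6) = 65*(-806) - 41/6 = -52390 - 41/6 = -314381/6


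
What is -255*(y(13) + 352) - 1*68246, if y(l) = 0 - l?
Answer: -154691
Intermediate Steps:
y(l) = -l
-255*(y(13) + 352) - 1*68246 = -255*(-1*13 + 352) - 1*68246 = -255*(-13 + 352) - 68246 = -255*339 - 68246 = -86445 - 68246 = -154691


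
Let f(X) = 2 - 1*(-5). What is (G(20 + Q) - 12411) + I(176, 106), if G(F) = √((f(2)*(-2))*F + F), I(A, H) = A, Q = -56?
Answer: -12235 + 6*√13 ≈ -12213.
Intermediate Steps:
f(X) = 7 (f(X) = 2 + 5 = 7)
G(F) = √13*√(-F) (G(F) = √((7*(-2))*F + F) = √(-14*F + F) = √(-13*F) = √13*√(-F))
(G(20 + Q) - 12411) + I(176, 106) = (√13*√(-(20 - 56)) - 12411) + 176 = (√13*√(-1*(-36)) - 12411) + 176 = (√13*√36 - 12411) + 176 = (√13*6 - 12411) + 176 = (6*√13 - 12411) + 176 = (-12411 + 6*√13) + 176 = -12235 + 6*√13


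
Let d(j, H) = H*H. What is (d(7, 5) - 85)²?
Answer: 3600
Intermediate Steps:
d(j, H) = H²
(d(7, 5) - 85)² = (5² - 85)² = (25 - 85)² = (-60)² = 3600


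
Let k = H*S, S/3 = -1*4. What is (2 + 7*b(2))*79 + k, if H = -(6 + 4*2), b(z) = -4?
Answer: -1886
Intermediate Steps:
S = -12 (S = 3*(-1*4) = 3*(-4) = -12)
H = -14 (H = -(6 + 8) = -1*14 = -14)
k = 168 (k = -14*(-12) = 168)
(2 + 7*b(2))*79 + k = (2 + 7*(-4))*79 + 168 = (2 - 28)*79 + 168 = -26*79 + 168 = -2054 + 168 = -1886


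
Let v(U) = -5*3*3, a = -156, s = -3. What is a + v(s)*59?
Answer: -2811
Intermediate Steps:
v(U) = -45 (v(U) = -15*3 = -45)
a + v(s)*59 = -156 - 45*59 = -156 - 2655 = -2811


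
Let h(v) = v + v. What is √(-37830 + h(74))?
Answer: I*√37682 ≈ 194.12*I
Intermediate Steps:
h(v) = 2*v
√(-37830 + h(74)) = √(-37830 + 2*74) = √(-37830 + 148) = √(-37682) = I*√37682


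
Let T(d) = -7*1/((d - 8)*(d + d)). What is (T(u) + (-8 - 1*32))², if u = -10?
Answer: 207561649/129600 ≈ 1601.6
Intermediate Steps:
T(d) = -7/(2*d*(-8 + d)) (T(d) = -7*1/(2*d*(-8 + d)) = -7/(2*d*(-8 + d)))
(T(u) + (-8 - 1*32))² = (-7/2/(-10*(-8 - 10)) + (-8 - 1*32))² = (-7/2*(-⅒)/(-18) + (-8 - 32))² = (-7/2*(-⅒)*(-1/18) - 40)² = (-7/360 - 40)² = (-14407/360)² = 207561649/129600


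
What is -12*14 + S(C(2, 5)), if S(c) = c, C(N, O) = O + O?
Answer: -158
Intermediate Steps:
C(N, O) = 2*O
-12*14 + S(C(2, 5)) = -12*14 + 2*5 = -168 + 10 = -158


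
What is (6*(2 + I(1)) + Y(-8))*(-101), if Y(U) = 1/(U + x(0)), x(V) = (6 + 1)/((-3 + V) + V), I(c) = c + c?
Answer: -74841/31 ≈ -2414.2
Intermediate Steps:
I(c) = 2*c
x(V) = 7/(-3 + 2*V)
Y(U) = 1/(-7/3 + U) (Y(U) = 1/(U + 7/(-3 + 2*0)) = 1/(U + 7/(-3 + 0)) = 1/(U + 7/(-3)) = 1/(U + 7*(-⅓)) = 1/(U - 7/3) = 1/(-7/3 + U))
(6*(2 + I(1)) + Y(-8))*(-101) = (6*(2 + 2*1) + 3/(-7 + 3*(-8)))*(-101) = (6*(2 + 2) + 3/(-7 - 24))*(-101) = (6*4 + 3/(-31))*(-101) = (24 + 3*(-1/31))*(-101) = (24 - 3/31)*(-101) = (741/31)*(-101) = -74841/31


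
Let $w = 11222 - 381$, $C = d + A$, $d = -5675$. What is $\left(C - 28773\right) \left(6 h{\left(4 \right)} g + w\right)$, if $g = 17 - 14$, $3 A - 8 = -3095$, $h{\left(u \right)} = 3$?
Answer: $-386521915$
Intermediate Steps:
$A = -1029$ ($A = \frac{8}{3} + \frac{1}{3} \left(-3095\right) = \frac{8}{3} - \frac{3095}{3} = -1029$)
$g = 3$
$C = -6704$ ($C = -5675 - 1029 = -6704$)
$w = 10841$
$\left(C - 28773\right) \left(6 h{\left(4 \right)} g + w\right) = \left(-6704 - 28773\right) \left(6 \cdot 3 \cdot 3 + 10841\right) = - 35477 \left(18 \cdot 3 + 10841\right) = - 35477 \left(54 + 10841\right) = \left(-35477\right) 10895 = -386521915$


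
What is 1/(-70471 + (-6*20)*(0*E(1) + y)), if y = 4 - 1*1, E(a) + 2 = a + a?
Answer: -1/70831 ≈ -1.4118e-5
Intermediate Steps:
E(a) = -2 + 2*a (E(a) = -2 + (a + a) = -2 + 2*a)
y = 3 (y = 4 - 1 = 3)
1/(-70471 + (-6*20)*(0*E(1) + y)) = 1/(-70471 + (-6*20)*(0*(-2 + 2*1) + 3)) = 1/(-70471 - 120*(0*(-2 + 2) + 3)) = 1/(-70471 - 120*(0*0 + 3)) = 1/(-70471 - 120*(0 + 3)) = 1/(-70471 - 120*3) = 1/(-70471 - 360) = 1/(-70831) = -1/70831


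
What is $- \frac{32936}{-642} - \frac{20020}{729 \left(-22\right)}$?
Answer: $\frac{4099094}{78003} \approx 52.55$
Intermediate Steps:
$- \frac{32936}{-642} - \frac{20020}{729 \left(-22\right)} = \left(-32936\right) \left(- \frac{1}{642}\right) - \frac{20020}{-16038} = \frac{16468}{321} - - \frac{910}{729} = \frac{16468}{321} + \frac{910}{729} = \frac{4099094}{78003}$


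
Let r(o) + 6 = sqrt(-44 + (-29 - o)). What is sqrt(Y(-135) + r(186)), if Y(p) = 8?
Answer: sqrt(2 + I*sqrt(259)) ≈ 3.0181 + 2.6662*I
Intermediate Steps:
r(o) = -6 + sqrt(-73 - o) (r(o) = -6 + sqrt(-44 + (-29 - o)) = -6 + sqrt(-73 - o))
sqrt(Y(-135) + r(186)) = sqrt(8 + (-6 + sqrt(-73 - 1*186))) = sqrt(8 + (-6 + sqrt(-73 - 186))) = sqrt(8 + (-6 + sqrt(-259))) = sqrt(8 + (-6 + I*sqrt(259))) = sqrt(2 + I*sqrt(259))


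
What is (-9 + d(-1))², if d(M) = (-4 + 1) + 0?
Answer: 144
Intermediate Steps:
d(M) = -3 (d(M) = -3 + 0 = -3)
(-9 + d(-1))² = (-9 - 3)² = (-12)² = 144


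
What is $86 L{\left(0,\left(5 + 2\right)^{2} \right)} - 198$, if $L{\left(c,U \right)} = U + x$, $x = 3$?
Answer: $4274$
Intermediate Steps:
$L{\left(c,U \right)} = 3 + U$ ($L{\left(c,U \right)} = U + 3 = 3 + U$)
$86 L{\left(0,\left(5 + 2\right)^{2} \right)} - 198 = 86 \left(3 + \left(5 + 2\right)^{2}\right) - 198 = 86 \left(3 + 7^{2}\right) - 198 = 86 \left(3 + 49\right) - 198 = 86 \cdot 52 - 198 = 4472 - 198 = 4274$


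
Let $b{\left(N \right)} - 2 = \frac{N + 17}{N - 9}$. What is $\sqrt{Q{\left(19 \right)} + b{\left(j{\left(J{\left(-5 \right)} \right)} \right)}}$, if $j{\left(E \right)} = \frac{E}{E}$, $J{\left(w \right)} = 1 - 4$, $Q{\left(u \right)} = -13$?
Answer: $\frac{i \sqrt{53}}{2} \approx 3.6401 i$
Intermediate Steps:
$J{\left(w \right)} = -3$ ($J{\left(w \right)} = 1 - 4 = -3$)
$j{\left(E \right)} = 1$
$b{\left(N \right)} = 2 + \frac{17 + N}{-9 + N}$ ($b{\left(N \right)} = 2 + \frac{N + 17}{N - 9} = 2 + \frac{17 + N}{-9 + N}$)
$\sqrt{Q{\left(19 \right)} + b{\left(j{\left(J{\left(-5 \right)} \right)} \right)}} = \sqrt{-13 + \frac{-1 + 3 \cdot 1}{-9 + 1}} = \sqrt{-13 + \frac{-1 + 3}{-8}} = \sqrt{-13 - \frac{1}{4}} = \sqrt{- \frac{53}{4}} = \frac{i \sqrt{53}}{2}$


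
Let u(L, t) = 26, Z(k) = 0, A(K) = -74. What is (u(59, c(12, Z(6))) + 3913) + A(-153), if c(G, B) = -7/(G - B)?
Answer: 3865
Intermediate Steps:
(u(59, c(12, Z(6))) + 3913) + A(-153) = (26 + 3913) - 74 = 3939 - 74 = 3865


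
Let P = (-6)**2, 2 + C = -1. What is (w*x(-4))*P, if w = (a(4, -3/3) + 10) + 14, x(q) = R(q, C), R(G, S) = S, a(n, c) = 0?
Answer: -2592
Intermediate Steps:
C = -3 (C = -2 - 1 = -3)
x(q) = -3
w = 24 (w = (0 + 10) + 14 = 10 + 14 = 24)
P = 36
(w*x(-4))*P = (24*(-3))*36 = -72*36 = -2592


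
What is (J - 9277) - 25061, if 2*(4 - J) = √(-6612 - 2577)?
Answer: -34334 - 3*I*√1021/2 ≈ -34334.0 - 47.93*I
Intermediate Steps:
J = 4 - 3*I*√1021/2 (J = 4 - √(-6612 - 2577)/2 = 4 - 3*I*√1021/2 ≈ 4.0 - 47.93*I)
(J - 9277) - 25061 = ((4 - 3*I*√1021/2) - 9277) - 25061 = (-9273 - 3*I*√1021/2) - 25061 = -34334 - 3*I*√1021/2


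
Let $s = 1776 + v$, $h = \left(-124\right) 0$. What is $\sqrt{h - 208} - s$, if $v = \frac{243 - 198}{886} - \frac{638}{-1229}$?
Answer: $- \frac{1934496317}{1088894} + 4 i \sqrt{13} \approx -1776.6 + 14.422 i$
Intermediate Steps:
$h = 0$
$v = \frac{620573}{1088894}$ ($v = 45 \cdot \frac{1}{886} - - \frac{638}{1229} = \frac{45}{886} + \frac{638}{1229} = \frac{620573}{1088894} \approx 0.56991$)
$s = \frac{1934496317}{1088894}$ ($s = 1776 + \frac{620573}{1088894} = \frac{1934496317}{1088894} \approx 1776.6$)
$\sqrt{h - 208} - s = \sqrt{0 - 208} - \frac{1934496317}{1088894} = \sqrt{-208} - \frac{1934496317}{1088894} = 4 i \sqrt{13} - \frac{1934496317}{1088894} = - \frac{1934496317}{1088894} + 4 i \sqrt{13}$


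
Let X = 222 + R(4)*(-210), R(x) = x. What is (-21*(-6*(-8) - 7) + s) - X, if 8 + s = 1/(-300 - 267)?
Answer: -142318/567 ≈ -251.00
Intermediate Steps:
s = -4537/567 (s = -8 + 1/(-300 - 267) = -8 + 1/(-567) = -8 - 1/567 = -4537/567 ≈ -8.0018)
X = -618 (X = 222 + 4*(-210) = 222 - 840 = -618)
(-21*(-6*(-8) - 7) + s) - X = (-21*(-6*(-8) - 7) - 4537/567) - 1*(-618) = (-21*(48 - 7) - 4537/567) + 618 = (-21*41 - 4537/567) + 618 = (-861 - 4537/567) + 618 = -492724/567 + 618 = -142318/567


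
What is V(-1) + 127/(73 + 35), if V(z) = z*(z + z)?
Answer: 343/108 ≈ 3.1759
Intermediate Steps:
V(z) = 2*z**2 (V(z) = z*(2*z) = 2*z**2)
V(-1) + 127/(73 + 35) = 2*(-1)**2 + 127/(73 + 35) = 2*1 + 127/108 = 2 + 127*(1/108) = 2 + 127/108 = 343/108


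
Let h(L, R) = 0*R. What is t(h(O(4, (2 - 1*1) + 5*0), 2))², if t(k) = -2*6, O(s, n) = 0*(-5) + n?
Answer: 144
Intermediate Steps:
O(s, n) = n (O(s, n) = 0 + n = n)
h(L, R) = 0
t(k) = -12
t(h(O(4, (2 - 1*1) + 5*0), 2))² = (-12)² = 144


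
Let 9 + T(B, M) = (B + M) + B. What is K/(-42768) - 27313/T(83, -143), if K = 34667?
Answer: -584303861/299376 ≈ -1951.7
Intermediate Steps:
T(B, M) = -9 + M + 2*B (T(B, M) = -9 + ((B + M) + B) = -9 + (M + 2*B) = -9 + M + 2*B)
K/(-42768) - 27313/T(83, -143) = 34667/(-42768) - 27313/(-9 - 143 + 2*83) = 34667*(-1/42768) - 27313/(-9 - 143 + 166) = -34667/42768 - 27313/14 = -584303861/299376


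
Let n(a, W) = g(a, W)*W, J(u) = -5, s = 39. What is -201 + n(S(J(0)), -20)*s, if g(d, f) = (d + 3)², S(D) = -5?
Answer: -3321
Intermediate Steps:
g(d, f) = (3 + d)²
n(a, W) = W*(3 + a)² (n(a, W) = (3 + a)²*W = W*(3 + a)²)
-201 + n(S(J(0)), -20)*s = -201 - 20*(3 - 5)²*39 = -201 - 20*(-2)²*39 = -201 - 20*4*39 = -201 - 80*39 = -201 - 3120 = -3321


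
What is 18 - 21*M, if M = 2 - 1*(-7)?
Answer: -171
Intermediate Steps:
M = 9 (M = 2 + 7 = 9)
18 - 21*M = 18 - 21*9 = 18 - 189 = -171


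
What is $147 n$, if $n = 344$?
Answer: $50568$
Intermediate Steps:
$147 n = 147 \cdot 344 = 50568$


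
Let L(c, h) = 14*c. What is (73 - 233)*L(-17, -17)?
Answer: 38080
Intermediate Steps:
(73 - 233)*L(-17, -17) = (73 - 233)*(14*(-17)) = -160*(-238) = 38080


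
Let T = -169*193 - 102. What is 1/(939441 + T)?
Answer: 1/906722 ≈ 1.1029e-6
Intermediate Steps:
T = -32719 (T = -32617 - 102 = -32719)
1/(939441 + T) = 1/(939441 - 32719) = 1/906722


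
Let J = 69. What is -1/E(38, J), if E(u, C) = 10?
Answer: -⅒ ≈ -0.10000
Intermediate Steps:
-1/E(38, J) = -1/10 = -1*⅒ = -⅒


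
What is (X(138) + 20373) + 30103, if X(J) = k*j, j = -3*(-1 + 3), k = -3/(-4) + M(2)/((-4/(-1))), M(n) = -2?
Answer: 100949/2 ≈ 50475.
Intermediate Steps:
k = ¼ (k = -3/(-4) - 2/((-4/(-1))) = -3*(-¼) - 2/((-4*(-1))) = ¾ - 2/4 = ¾ - 2*¼ = ¾ - ½ = ¼ ≈ 0.25000)
j = -6 (j = -3*2 = -6)
X(J) = -3/2 (X(J) = (¼)*(-6) = -3/2)
(X(138) + 20373) + 30103 = (-3/2 + 20373) + 30103 = 40743/2 + 30103 = 100949/2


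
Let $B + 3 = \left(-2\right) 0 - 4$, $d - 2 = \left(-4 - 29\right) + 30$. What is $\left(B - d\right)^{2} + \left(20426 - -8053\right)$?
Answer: $28515$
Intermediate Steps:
$d = -1$ ($d = 2 + \left(\left(-4 - 29\right) + 30\right) = 2 + \left(-33 + 30\right) = 2 - 3 = -1$)
$B = -7$ ($B = -3 - 4 = -7$)
$\left(B - d\right)^{2} + \left(20426 - -8053\right) = \left(-7 - -1\right)^{2} + \left(20426 - -8053\right) = \left(-7 + 1\right)^{2} + \left(20426 + 8053\right) = \left(-6\right)^{2} + 28479 = 36 + 28479 = 28515$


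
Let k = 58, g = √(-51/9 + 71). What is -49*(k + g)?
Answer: -2842 - 686*√3/3 ≈ -3238.1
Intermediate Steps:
g = 14*√3/3 (g = √(-51*⅑ + 71) = √(-17/3 + 71) = √(196/3) = 14*√3/3 ≈ 8.0829)
-49*(k + g) = -49*(58 + 14*√3/3) = -2842 - 686*√3/3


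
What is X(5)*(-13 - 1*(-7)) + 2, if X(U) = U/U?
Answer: -4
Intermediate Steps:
X(U) = 1
X(5)*(-13 - 1*(-7)) + 2 = 1*(-13 - 1*(-7)) + 2 = 1*(-13 + 7) + 2 = 1*(-6) + 2 = -6 + 2 = -4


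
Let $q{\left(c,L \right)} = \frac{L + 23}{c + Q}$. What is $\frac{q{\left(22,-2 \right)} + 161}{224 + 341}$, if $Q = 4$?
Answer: $\frac{4207}{14690} \approx 0.28639$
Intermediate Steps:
$q{\left(c,L \right)} = \frac{23 + L}{4 + c}$ ($q{\left(c,L \right)} = \frac{L + 23}{c + 4} = \frac{23 + L}{4 + c}$)
$\frac{q{\left(22,-2 \right)} + 161}{224 + 341} = \frac{\frac{23 - 2}{4 + 22} + 161}{224 + 341} = \frac{\frac{1}{26} \cdot 21 + 161}{565} = \left(\frac{1}{26} \cdot 21 + 161\right) \frac{1}{565} = \left(\frac{21}{26} + 161\right) \frac{1}{565} = \frac{4207}{26} \cdot \frac{1}{565} = \frac{4207}{14690}$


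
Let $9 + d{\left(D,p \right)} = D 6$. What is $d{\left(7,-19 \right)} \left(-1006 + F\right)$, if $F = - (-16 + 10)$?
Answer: $-33000$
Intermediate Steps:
$d{\left(D,p \right)} = -9 + 6 D$ ($d{\left(D,p \right)} = -9 + D 6 = -9 + 6 D$)
$F = 6$ ($F = \left(-1\right) \left(-6\right) = 6$)
$d{\left(7,-19 \right)} \left(-1006 + F\right) = \left(-9 + 6 \cdot 7\right) \left(-1006 + 6\right) = \left(-9 + 42\right) \left(-1000\right) = 33 \left(-1000\right) = -33000$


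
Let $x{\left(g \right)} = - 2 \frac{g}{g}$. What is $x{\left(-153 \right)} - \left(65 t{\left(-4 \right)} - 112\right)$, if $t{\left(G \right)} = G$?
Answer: $370$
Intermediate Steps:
$x{\left(g \right)} = -2$ ($x{\left(g \right)} = \left(-2\right) 1 = -2$)
$x{\left(-153 \right)} - \left(65 t{\left(-4 \right)} - 112\right) = -2 - \left(65 \left(-4\right) - 112\right) = -2 - \left(-260 - 112\right) = -2 - -372 = -2 + 372 = 370$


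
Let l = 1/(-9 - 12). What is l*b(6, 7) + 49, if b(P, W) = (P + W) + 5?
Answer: 337/7 ≈ 48.143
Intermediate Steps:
b(P, W) = 5 + P + W
l = -1/21 (l = 1/(-21) = -1/21 ≈ -0.047619)
l*b(6, 7) + 49 = -(5 + 6 + 7)/21 + 49 = -1/21*18 + 49 = -6/7 + 49 = 337/7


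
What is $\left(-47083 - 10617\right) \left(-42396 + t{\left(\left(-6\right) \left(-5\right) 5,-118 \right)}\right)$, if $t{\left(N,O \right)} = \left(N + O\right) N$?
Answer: $2169289200$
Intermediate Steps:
$t{\left(N,O \right)} = N \left(N + O\right)$
$\left(-47083 - 10617\right) \left(-42396 + t{\left(\left(-6\right) \left(-5\right) 5,-118 \right)}\right) = \left(-47083 - 10617\right) \left(-42396 + \left(-6\right) \left(-5\right) 5 \left(\left(-6\right) \left(-5\right) 5 - 118\right)\right) = - 57700 \left(-42396 + 30 \cdot 5 \left(30 \cdot 5 - 118\right)\right) = - 57700 \left(-42396 + 150 \left(150 - 118\right)\right) = - 57700 \left(-42396 + 150 \cdot 32\right) = - 57700 \left(-42396 + 4800\right) = \left(-57700\right) \left(-37596\right) = 2169289200$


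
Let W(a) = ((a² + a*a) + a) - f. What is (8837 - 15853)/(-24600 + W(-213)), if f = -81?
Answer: -3508/33003 ≈ -0.10629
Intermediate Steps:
W(a) = 81 + a + 2*a² (W(a) = ((a² + a*a) + a) - 1*(-81) = ((a² + a²) + a) + 81 = (2*a² + a) + 81 = (a + 2*a²) + 81 = 81 + a + 2*a²)
(8837 - 15853)/(-24600 + W(-213)) = (8837 - 15853)/(-24600 + (81 - 213 + 2*(-213)²)) = -7016/(-24600 + (81 - 213 + 2*45369)) = -7016/(-24600 + (81 - 213 + 90738)) = -7016/(-24600 + 90606) = -7016/66006 = -7016*1/66006 = -3508/33003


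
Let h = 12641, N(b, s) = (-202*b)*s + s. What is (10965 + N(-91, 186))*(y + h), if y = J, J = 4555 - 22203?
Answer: -17175026421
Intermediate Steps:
J = -17648
y = -17648
N(b, s) = s - 202*b*s (N(b, s) = -202*b*s + s = s - 202*b*s)
(10965 + N(-91, 186))*(y + h) = (10965 + 186*(1 - 202*(-91)))*(-17648 + 12641) = (10965 + 186*(1 + 18382))*(-5007) = (10965 + 186*18383)*(-5007) = (10965 + 3419238)*(-5007) = 3430203*(-5007) = -17175026421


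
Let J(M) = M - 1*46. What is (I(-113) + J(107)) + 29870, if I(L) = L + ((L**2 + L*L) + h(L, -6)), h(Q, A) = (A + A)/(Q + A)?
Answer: 6587376/119 ≈ 55356.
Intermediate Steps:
h(Q, A) = 2*A/(A + Q) (h(Q, A) = (2*A)/(A + Q) = 2*A/(A + Q))
J(M) = -46 + M (J(M) = M - 46 = -46 + M)
I(L) = L - 12/(-6 + L) + 2*L**2 (I(L) = L + ((L**2 + L*L) + 2*(-6)/(-6 + L)) = L + ((L**2 + L**2) - 12/(-6 + L)) = L + (2*L**2 - 12/(-6 + L)) = L + (-12/(-6 + L) + 2*L**2) = L - 12/(-6 + L) + 2*L**2)
(I(-113) + J(107)) + 29870 = ((-12 - 113*(1 + 2*(-113))*(-6 - 113))/(-6 - 113) + (-46 + 107)) + 29870 = ((-12 - 113*(1 - 226)*(-119))/(-119) + 61) + 29870 = (-(-12 - 113*(-225)*(-119))/119 + 61) + 29870 = (-(-12 - 3025575)/119 + 61) + 29870 = (-1/119*(-3025587) + 61) + 29870 = (3025587/119 + 61) + 29870 = 3032846/119 + 29870 = 6587376/119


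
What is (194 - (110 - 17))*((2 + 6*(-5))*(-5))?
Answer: 14140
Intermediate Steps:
(194 - (110 - 17))*((2 + 6*(-5))*(-5)) = (194 - 1*93)*((2 - 30)*(-5)) = (194 - 93)*(-28*(-5)) = 101*140 = 14140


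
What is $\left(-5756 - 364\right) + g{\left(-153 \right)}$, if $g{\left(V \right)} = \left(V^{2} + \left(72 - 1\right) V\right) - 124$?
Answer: $6302$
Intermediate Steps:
$g{\left(V \right)} = -124 + V^{2} + 71 V$ ($g{\left(V \right)} = \left(V^{2} + 71 V\right) - 124 = -124 + V^{2} + 71 V$)
$\left(-5756 - 364\right) + g{\left(-153 \right)} = \left(-5756 - 364\right) + \left(-124 + \left(-153\right)^{2} + 71 \left(-153\right)\right) = -6120 - -12422 = -6120 + 12422 = 6302$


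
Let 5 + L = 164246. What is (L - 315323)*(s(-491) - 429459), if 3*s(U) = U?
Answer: 194724755176/3 ≈ 6.4908e+10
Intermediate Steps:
L = 164241 (L = -5 + 164246 = 164241)
s(U) = U/3
(L - 315323)*(s(-491) - 429459) = (164241 - 315323)*((1/3)*(-491) - 429459) = -151082*(-491/3 - 429459) = -151082*(-1288868/3) = 194724755176/3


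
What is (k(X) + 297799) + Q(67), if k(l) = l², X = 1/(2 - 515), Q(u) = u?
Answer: 78389097355/263169 ≈ 2.9787e+5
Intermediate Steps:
X = -1/513 (X = 1/(-513) = -1/513 ≈ -0.0019493)
(k(X) + 297799) + Q(67) = ((-1/513)² + 297799) + 67 = (1/263169 + 297799) + 67 = 78371465032/263169 + 67 = 78389097355/263169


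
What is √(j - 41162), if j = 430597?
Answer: √389435 ≈ 624.05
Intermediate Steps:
√(j - 41162) = √(430597 - 41162) = √389435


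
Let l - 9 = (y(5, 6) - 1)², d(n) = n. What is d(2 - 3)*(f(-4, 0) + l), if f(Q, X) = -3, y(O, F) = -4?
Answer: -31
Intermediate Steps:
l = 34 (l = 9 + (-4 - 1)² = 9 + (-5)² = 9 + 25 = 34)
d(2 - 3)*(f(-4, 0) + l) = (2 - 3)*(-3 + 34) = -1*31 = -31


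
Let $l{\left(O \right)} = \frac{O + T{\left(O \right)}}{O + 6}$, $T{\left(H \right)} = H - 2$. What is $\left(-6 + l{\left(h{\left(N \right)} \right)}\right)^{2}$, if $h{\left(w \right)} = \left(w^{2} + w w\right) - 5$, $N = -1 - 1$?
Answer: $\frac{2500}{81} \approx 30.864$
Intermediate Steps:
$N = -2$
$T{\left(H \right)} = -2 + H$
$h{\left(w \right)} = -5 + 2 w^{2}$ ($h{\left(w \right)} = \left(w^{2} + w^{2}\right) - 5 = 2 w^{2} - 5 = -5 + 2 w^{2}$)
$l{\left(O \right)} = \frac{-2 + 2 O}{6 + O}$ ($l{\left(O \right)} = \frac{O + \left(-2 + O\right)}{O + 6} = \frac{-2 + 2 O}{6 + O}$)
$\left(-6 + l{\left(h{\left(N \right)} \right)}\right)^{2} = \left(-6 + \frac{2 \left(-1 - \left(5 - 2 \left(-2\right)^{2}\right)\right)}{6 - \left(5 - 2 \left(-2\right)^{2}\right)}\right)^{2} = \left(-6 + \frac{2 \left(-1 + \left(-5 + 2 \cdot 4\right)\right)}{6 + \left(-5 + 2 \cdot 4\right)}\right)^{2} = \left(-6 + \frac{2 \left(-1 + \left(-5 + 8\right)\right)}{6 + \left(-5 + 8\right)}\right)^{2} = \left(-6 + \frac{2 \left(-1 + 3\right)}{6 + 3}\right)^{2} = \left(-6 + 2 \cdot \frac{1}{9} \cdot 2\right)^{2} = \left(-6 + \frac{4}{9}\right)^{2} = \left(- \frac{50}{9}\right)^{2} = \frac{2500}{81}$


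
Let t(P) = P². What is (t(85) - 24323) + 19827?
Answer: 2729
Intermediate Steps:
(t(85) - 24323) + 19827 = (85² - 24323) + 19827 = (7225 - 24323) + 19827 = -17098 + 19827 = 2729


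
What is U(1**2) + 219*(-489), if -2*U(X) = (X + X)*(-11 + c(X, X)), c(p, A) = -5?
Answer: -107075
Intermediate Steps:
U(X) = 16*X (U(X) = -(X + X)*(-11 - 5)/2 = -2*X*(-16)/2 = -(-16)*X = 16*X)
U(1**2) + 219*(-489) = 16*1**2 + 219*(-489) = 16*1 - 107091 = 16 - 107091 = -107075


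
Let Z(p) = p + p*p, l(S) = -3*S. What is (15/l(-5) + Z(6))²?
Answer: 1849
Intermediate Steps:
Z(p) = p + p²
(15/l(-5) + Z(6))² = (15/((-3*(-5))) + 6*(1 + 6))² = (15/15 + 6*7)² = (15*(1/15) + 42)² = (1 + 42)² = 43² = 1849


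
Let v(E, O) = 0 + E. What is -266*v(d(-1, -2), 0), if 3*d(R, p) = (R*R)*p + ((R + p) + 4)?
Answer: 266/3 ≈ 88.667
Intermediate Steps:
d(R, p) = 4/3 + R/3 + p/3 + p*R**2/3 (d(R, p) = ((R*R)*p + ((R + p) + 4))/3 = (R**2*p + (4 + R + p))/3 = (p*R**2 + (4 + R + p))/3 = (4 + R + p + p*R**2)/3 = 4/3 + R/3 + p/3 + p*R**2/3)
v(E, O) = E
-266*v(d(-1, -2), 0) = -266*(4/3 + (1/3)*(-1) + (1/3)*(-2) + (1/3)*(-2)*(-1)**2) = -266*(4/3 - 1/3 - 2/3 + (1/3)*(-2)*1) = -266*(4/3 - 1/3 - 2/3 - 2/3) = -266*(-1/3) = 266/3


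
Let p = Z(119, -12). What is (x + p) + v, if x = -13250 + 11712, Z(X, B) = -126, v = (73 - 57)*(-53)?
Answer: -2512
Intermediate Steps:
v = -848 (v = 16*(-53) = -848)
p = -126
x = -1538
(x + p) + v = (-1538 - 126) - 848 = -1664 - 848 = -2512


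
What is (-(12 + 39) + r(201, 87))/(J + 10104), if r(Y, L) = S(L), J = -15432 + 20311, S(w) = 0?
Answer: -51/14983 ≈ -0.0034039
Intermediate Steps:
J = 4879
r(Y, L) = 0
(-(12 + 39) + r(201, 87))/(J + 10104) = (-(12 + 39) + 0)/(4879 + 10104) = (-1*51 + 0)/14983 = (-51 + 0)*(1/14983) = -51*1/14983 = -51/14983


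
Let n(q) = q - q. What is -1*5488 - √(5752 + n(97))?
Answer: -5488 - 2*√1438 ≈ -5563.8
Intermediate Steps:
n(q) = 0
-1*5488 - √(5752 + n(97)) = -1*5488 - √(5752 + 0) = -5488 - √5752 = -5488 - 2*√1438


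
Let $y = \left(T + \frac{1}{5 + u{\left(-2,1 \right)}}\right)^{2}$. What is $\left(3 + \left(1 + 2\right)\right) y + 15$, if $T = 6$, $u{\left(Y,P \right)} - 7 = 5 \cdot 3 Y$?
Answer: $\frac{12259}{54} \approx 227.02$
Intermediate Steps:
$u{\left(Y,P \right)} = 7 + 15 Y$ ($u{\left(Y,P \right)} = 7 + 5 \cdot 3 Y = 7 + 15 Y$)
$y = \frac{11449}{324}$ ($y = \left(6 + \frac{1}{5 + \left(7 + 15 \left(-2\right)\right)}\right)^{2} = \left(6 + \frac{1}{5 + \left(7 - 30\right)}\right)^{2} = \left(6 + \frac{1}{5 - 23}\right)^{2} = \left(6 + \frac{1}{-18}\right)^{2} = \left(6 - \frac{1}{18}\right)^{2} = \left(\frac{107}{18}\right)^{2} = \frac{11449}{324} \approx 35.336$)
$\left(3 + \left(1 + 2\right)\right) y + 15 = \left(3 + \left(1 + 2\right)\right) \frac{11449}{324} + 15 = \left(3 + 3\right) \frac{11449}{324} + 15 = 6 \cdot \frac{11449}{324} + 15 = \frac{11449}{54} + 15 = \frac{12259}{54}$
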